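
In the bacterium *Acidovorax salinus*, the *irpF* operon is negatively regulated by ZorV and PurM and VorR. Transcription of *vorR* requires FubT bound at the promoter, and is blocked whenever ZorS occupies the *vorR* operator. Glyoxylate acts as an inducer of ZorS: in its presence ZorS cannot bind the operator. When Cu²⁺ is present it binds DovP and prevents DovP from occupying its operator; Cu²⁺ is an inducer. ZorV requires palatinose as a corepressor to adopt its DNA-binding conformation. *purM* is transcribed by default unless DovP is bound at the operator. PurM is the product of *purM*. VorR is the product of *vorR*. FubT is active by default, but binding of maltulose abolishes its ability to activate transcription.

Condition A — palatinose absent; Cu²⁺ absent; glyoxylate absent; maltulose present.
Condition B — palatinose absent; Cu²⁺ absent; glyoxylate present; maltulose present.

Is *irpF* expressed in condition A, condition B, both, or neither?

Condition A:
Palatinose is absent, so ZorV is inactive.
Cu²⁺ is absent, so DovP is active.
With repressor DovP bound, *purM* is not transcribed.
So PurM is not produced.
Glyoxylate is absent, so ZorS is active.
Maltulose is present, so FubT is inactive.
With repressor ZorS bound, *vorR* is not transcribed.
So VorR is not produced.
With no repressor bound, *irpF* is transcribed.
→ *irpF* is ON in A.
Condition B:
Palatinose is absent, so ZorV is inactive.
Cu²⁺ is absent, so DovP is active.
With repressor DovP bound, *purM* is not transcribed.
So PurM is not produced.
Glyoxylate is present, so ZorS is inactive.
Maltulose is present, so FubT is inactive.
Required activator FubT is absent, so *vorR* is not transcribed.
So VorR is not produced.
With no repressor bound, *irpF* is transcribed.
→ *irpF* is ON in B.

both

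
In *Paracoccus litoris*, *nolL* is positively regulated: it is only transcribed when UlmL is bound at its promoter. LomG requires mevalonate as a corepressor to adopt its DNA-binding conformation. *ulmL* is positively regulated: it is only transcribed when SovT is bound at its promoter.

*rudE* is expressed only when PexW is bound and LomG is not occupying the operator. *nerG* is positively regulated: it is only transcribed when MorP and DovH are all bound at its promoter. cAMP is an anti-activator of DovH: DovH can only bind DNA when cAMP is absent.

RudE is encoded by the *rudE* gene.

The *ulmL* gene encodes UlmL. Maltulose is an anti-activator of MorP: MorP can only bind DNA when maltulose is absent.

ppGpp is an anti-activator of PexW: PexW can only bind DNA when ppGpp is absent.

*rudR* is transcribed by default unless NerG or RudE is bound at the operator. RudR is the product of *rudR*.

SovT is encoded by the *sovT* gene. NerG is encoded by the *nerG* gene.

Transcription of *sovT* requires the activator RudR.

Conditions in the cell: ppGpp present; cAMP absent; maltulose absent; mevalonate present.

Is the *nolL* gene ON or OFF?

OFF

Maltulose is absent, so MorP is active.
cAMP is absent, so DovH is active.
No repressor is bound and MorP and DovH are active, so *nerG* is transcribed.
So NerG is produced and active.
ppGpp is present, so PexW is inactive.
Mevalonate is present, so LomG is active.
With repressor LomG bound, *rudE* is not transcribed.
So RudE is not produced.
With repressor NerG bound, *rudR* is not transcribed.
So RudR is not produced.
Required activator RudR is absent, so *sovT* is not transcribed.
So SovT is not produced.
Required activator SovT is absent, so *ulmL* is not transcribed.
So UlmL is not produced.
Required activator UlmL is absent, so *nolL* is not transcribed.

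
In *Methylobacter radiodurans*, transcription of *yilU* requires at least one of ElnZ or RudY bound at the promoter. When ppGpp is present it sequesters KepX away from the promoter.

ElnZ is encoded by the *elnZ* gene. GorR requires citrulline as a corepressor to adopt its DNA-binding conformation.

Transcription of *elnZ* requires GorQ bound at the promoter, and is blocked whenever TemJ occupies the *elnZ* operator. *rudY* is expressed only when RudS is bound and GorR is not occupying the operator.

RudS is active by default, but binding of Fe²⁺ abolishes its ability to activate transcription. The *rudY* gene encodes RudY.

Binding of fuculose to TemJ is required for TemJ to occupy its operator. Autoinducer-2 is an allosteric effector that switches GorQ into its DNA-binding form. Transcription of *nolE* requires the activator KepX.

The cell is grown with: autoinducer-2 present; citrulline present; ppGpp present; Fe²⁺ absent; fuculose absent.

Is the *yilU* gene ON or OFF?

ON

Autoinducer-2 is present, so GorQ is active.
Fuculose is absent, so TemJ is inactive.
No repressor is bound and GorQ is active, so *elnZ* is transcribed.
So ElnZ is produced and active.
Citrulline is present, so GorR is active.
Fe²⁺ is absent, so RudS is active.
With repressor GorR bound, *rudY* is not transcribed.
So RudY is not produced.
Activator ElnZ is present, so *yilU* is transcribed.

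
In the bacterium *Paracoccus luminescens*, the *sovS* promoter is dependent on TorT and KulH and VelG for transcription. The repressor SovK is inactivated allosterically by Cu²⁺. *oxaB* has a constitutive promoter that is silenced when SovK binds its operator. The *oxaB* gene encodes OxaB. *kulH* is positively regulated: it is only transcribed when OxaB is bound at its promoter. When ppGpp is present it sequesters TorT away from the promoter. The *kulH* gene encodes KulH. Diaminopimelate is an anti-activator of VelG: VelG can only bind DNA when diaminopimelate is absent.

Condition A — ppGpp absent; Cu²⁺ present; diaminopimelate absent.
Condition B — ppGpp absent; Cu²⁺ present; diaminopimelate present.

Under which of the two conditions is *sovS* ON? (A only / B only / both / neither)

Condition A:
ppGpp is absent, so TorT is active.
Cu²⁺ is present, so SovK is inactive.
With no repressor bound, *oxaB* is transcribed.
So OxaB is produced and active.
No repressor is bound and OxaB is active, so *kulH* is transcribed.
So KulH is produced and active.
Diaminopimelate is absent, so VelG is active.
No repressor is bound and TorT and KulH and VelG are active, so *sovS* is transcribed.
→ *sovS* is ON in A.
Condition B:
ppGpp is absent, so TorT is active.
Cu²⁺ is present, so SovK is inactive.
With no repressor bound, *oxaB* is transcribed.
So OxaB is produced and active.
No repressor is bound and OxaB is active, so *kulH* is transcribed.
So KulH is produced and active.
Diaminopimelate is present, so VelG is inactive.
Required activator VelG is absent, so *sovS* is not transcribed.
→ *sovS* is OFF in B.

A only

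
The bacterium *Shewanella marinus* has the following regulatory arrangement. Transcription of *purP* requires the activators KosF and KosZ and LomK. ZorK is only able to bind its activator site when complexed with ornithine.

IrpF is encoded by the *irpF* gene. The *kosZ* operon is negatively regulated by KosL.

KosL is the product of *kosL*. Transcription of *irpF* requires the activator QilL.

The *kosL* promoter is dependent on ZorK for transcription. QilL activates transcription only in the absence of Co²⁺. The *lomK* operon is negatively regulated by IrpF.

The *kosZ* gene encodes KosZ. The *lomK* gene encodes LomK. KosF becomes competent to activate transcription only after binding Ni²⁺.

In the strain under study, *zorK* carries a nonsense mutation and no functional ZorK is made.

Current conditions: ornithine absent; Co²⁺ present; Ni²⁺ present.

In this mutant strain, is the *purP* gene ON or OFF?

ON

Ni²⁺ is present, so KosF is active.
ZorK is non-functional in this strain, so it has no effect.
Required activator ZorK is absent, so *kosL* is not transcribed.
So KosL is not produced.
With no repressor bound, *kosZ* is transcribed.
So KosZ is produced and active.
Co²⁺ is present, so QilL is inactive.
Required activator QilL is absent, so *irpF* is not transcribed.
So IrpF is not produced.
With no repressor bound, *lomK* is transcribed.
So LomK is produced and active.
No repressor is bound and KosF and KosZ and LomK are active, so *purP* is transcribed.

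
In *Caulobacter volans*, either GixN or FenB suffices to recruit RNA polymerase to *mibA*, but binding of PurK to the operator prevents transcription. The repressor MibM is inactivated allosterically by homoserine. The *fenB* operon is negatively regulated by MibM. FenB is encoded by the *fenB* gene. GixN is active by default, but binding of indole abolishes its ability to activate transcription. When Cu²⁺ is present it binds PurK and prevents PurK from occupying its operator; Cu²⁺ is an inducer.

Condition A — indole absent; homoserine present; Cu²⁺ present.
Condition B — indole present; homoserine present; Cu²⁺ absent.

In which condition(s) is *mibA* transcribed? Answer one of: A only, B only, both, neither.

A only

Condition A:
Indole is absent, so GixN is active.
Homoserine is present, so MibM is inactive.
With no repressor bound, *fenB* is transcribed.
So FenB is produced and active.
Cu²⁺ is present, so PurK is inactive.
Activator GixN is present, so *mibA* is transcribed.
→ *mibA* is ON in A.
Condition B:
Indole is present, so GixN is inactive.
Homoserine is present, so MibM is inactive.
With no repressor bound, *fenB* is transcribed.
So FenB is produced and active.
Cu²⁺ is absent, so PurK is active.
With repressor PurK bound, *mibA* is not transcribed.
→ *mibA* is OFF in B.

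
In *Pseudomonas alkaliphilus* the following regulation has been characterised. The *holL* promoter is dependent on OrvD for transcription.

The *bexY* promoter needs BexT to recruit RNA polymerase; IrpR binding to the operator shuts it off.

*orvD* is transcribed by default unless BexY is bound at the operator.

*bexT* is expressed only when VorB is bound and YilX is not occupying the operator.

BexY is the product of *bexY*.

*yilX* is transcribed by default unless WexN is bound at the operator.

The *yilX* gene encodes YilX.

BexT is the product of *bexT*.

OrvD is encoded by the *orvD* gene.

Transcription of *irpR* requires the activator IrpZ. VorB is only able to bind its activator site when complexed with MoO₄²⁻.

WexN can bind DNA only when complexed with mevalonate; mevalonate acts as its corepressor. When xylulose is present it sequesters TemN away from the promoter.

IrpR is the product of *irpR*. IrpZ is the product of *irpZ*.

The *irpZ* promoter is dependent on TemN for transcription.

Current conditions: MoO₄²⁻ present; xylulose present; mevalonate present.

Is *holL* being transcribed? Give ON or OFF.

Xylulose is present, so TemN is inactive.
Required activator TemN is absent, so *irpZ* is not transcribed.
So IrpZ is not produced.
Required activator IrpZ is absent, so *irpR* is not transcribed.
So IrpR is not produced.
Mevalonate is present, so WexN is active.
With repressor WexN bound, *yilX* is not transcribed.
So YilX is not produced.
MoO₄²⁻ is present, so VorB is active.
No repressor is bound and VorB is active, so *bexT* is transcribed.
So BexT is produced and active.
No repressor is bound and BexT is active, so *bexY* is transcribed.
So BexY is produced and active.
With repressor BexY bound, *orvD* is not transcribed.
So OrvD is not produced.
Required activator OrvD is absent, so *holL* is not transcribed.

OFF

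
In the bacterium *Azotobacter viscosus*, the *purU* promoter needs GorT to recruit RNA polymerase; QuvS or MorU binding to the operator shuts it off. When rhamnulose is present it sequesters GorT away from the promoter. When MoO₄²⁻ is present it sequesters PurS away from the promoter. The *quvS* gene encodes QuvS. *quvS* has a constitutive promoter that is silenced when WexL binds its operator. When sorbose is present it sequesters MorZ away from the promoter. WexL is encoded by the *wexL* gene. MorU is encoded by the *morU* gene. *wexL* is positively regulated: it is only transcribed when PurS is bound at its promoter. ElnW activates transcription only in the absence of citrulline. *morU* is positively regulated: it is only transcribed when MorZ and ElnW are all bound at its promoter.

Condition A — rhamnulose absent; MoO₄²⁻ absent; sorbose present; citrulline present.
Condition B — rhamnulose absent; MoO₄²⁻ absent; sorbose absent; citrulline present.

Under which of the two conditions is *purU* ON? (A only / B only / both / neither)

both

Condition A:
Rhamnulose is absent, so GorT is active.
MoO₄²⁻ is absent, so PurS is active.
No repressor is bound and PurS is active, so *wexL* is transcribed.
So WexL is produced and active.
With repressor WexL bound, *quvS* is not transcribed.
So QuvS is not produced.
Sorbose is present, so MorZ is inactive.
Citrulline is present, so ElnW is inactive.
Required activator MorZ is absent, so *morU* is not transcribed.
So MorU is not produced.
No repressor is bound and GorT is active, so *purU* is transcribed.
→ *purU* is ON in A.
Condition B:
Rhamnulose is absent, so GorT is active.
MoO₄²⁻ is absent, so PurS is active.
No repressor is bound and PurS is active, so *wexL* is transcribed.
So WexL is produced and active.
With repressor WexL bound, *quvS* is not transcribed.
So QuvS is not produced.
Sorbose is absent, so MorZ is active.
Citrulline is present, so ElnW is inactive.
Required activator ElnW is absent, so *morU* is not transcribed.
So MorU is not produced.
No repressor is bound and GorT is active, so *purU* is transcribed.
→ *purU* is ON in B.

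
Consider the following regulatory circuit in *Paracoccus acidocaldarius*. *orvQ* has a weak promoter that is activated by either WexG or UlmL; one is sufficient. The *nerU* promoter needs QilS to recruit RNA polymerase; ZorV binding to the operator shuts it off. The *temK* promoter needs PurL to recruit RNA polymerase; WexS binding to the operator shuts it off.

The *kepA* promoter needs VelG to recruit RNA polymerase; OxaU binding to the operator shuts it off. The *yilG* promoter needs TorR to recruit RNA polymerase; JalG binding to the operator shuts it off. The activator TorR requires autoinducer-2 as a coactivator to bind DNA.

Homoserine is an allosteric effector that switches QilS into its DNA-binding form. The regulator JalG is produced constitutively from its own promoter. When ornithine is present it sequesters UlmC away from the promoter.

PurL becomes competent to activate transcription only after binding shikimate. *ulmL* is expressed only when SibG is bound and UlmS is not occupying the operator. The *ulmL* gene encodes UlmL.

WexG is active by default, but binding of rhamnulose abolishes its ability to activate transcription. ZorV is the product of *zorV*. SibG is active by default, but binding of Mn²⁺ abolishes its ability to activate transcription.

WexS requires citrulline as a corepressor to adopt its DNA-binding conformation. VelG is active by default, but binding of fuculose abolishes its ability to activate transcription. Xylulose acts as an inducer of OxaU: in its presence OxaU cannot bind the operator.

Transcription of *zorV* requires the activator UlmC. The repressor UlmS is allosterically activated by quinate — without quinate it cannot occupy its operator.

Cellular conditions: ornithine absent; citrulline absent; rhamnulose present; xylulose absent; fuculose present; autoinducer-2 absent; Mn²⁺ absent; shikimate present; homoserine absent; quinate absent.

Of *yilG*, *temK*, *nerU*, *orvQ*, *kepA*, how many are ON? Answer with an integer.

2

Autoinducer-2 is absent, so TorR is inactive.
JalG is produced constitutively and is active.
With repressor JalG bound, *yilG* is not transcribed.
→ *yilG* is OFF.
Shikimate is present, so PurL is active.
Citrulline is absent, so WexS is inactive.
No repressor is bound and PurL is active, so *temK* is transcribed.
→ *temK* is ON.
Ornithine is absent, so UlmC is active.
No repressor is bound and UlmC is active, so *zorV* is transcribed.
So ZorV is produced and active.
Homoserine is absent, so QilS is inactive.
With repressor ZorV bound, *nerU* is not transcribed.
→ *nerU* is OFF.
Rhamnulose is present, so WexG is inactive.
Quinate is absent, so UlmS is inactive.
Mn²⁺ is absent, so SibG is active.
No repressor is bound and SibG is active, so *ulmL* is transcribed.
So UlmL is produced and active.
Activator UlmL is present, so *orvQ* is transcribed.
→ *orvQ* is ON.
Xylulose is absent, so OxaU is active.
Fuculose is present, so VelG is inactive.
With repressor OxaU bound, *kepA* is not transcribed.
→ *kepA* is OFF.
2 of the 5 genes are transcribed.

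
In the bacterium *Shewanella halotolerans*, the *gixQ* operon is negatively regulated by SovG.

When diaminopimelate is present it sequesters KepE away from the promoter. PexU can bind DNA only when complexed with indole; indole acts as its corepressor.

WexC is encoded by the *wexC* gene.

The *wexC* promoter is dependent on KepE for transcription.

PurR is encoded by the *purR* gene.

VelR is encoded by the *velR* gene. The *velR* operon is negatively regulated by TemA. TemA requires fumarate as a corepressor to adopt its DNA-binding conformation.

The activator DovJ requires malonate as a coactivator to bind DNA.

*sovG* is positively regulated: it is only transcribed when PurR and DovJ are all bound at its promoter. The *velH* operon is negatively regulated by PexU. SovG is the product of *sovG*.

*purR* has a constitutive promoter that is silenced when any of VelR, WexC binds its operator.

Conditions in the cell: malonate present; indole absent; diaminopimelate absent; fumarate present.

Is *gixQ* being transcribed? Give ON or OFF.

ON

Fumarate is present, so TemA is active.
With repressor TemA bound, *velR* is not transcribed.
So VelR is not produced.
Diaminopimelate is absent, so KepE is active.
No repressor is bound and KepE is active, so *wexC* is transcribed.
So WexC is produced and active.
With repressor WexC bound, *purR* is not transcribed.
So PurR is not produced.
Malonate is present, so DovJ is active.
Required activator PurR is absent, so *sovG* is not transcribed.
So SovG is not produced.
With no repressor bound, *gixQ* is transcribed.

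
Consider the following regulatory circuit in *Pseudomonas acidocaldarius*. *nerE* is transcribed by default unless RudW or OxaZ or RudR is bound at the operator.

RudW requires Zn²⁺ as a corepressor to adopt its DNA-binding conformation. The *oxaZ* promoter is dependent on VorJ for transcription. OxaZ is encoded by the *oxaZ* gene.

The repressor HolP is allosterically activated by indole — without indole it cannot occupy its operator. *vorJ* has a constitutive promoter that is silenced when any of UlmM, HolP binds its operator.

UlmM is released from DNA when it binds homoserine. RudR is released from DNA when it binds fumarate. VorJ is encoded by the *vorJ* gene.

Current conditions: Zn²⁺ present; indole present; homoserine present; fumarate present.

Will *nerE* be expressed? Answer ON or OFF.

Zn²⁺ is present, so RudW is active.
Homoserine is present, so UlmM is inactive.
Indole is present, so HolP is active.
With repressor HolP bound, *vorJ* is not transcribed.
So VorJ is not produced.
Required activator VorJ is absent, so *oxaZ* is not transcribed.
So OxaZ is not produced.
Fumarate is present, so RudR is inactive.
With repressor RudW bound, *nerE* is not transcribed.

OFF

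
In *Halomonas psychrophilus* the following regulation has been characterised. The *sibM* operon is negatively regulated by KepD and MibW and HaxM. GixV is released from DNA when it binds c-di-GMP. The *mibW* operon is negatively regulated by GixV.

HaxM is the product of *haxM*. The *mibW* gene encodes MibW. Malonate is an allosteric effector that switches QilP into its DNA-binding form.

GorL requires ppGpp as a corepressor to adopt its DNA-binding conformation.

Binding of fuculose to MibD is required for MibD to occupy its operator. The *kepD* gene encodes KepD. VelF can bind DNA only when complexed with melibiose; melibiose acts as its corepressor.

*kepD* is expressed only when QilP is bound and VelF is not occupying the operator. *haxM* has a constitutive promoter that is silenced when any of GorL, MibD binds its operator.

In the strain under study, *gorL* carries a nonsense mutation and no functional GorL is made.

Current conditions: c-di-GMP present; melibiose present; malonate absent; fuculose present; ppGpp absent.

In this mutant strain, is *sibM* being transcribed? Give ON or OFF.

Melibiose is present, so VelF is active.
Malonate is absent, so QilP is inactive.
With repressor VelF bound, *kepD* is not transcribed.
So KepD is not produced.
c-di-GMP is present, so GixV is inactive.
With no repressor bound, *mibW* is transcribed.
So MibW is produced and active.
GorL is non-functional in this strain, so it has no effect.
Fuculose is present, so MibD is active.
With repressor MibD bound, *haxM* is not transcribed.
So HaxM is not produced.
With repressor MibW bound, *sibM* is not transcribed.

OFF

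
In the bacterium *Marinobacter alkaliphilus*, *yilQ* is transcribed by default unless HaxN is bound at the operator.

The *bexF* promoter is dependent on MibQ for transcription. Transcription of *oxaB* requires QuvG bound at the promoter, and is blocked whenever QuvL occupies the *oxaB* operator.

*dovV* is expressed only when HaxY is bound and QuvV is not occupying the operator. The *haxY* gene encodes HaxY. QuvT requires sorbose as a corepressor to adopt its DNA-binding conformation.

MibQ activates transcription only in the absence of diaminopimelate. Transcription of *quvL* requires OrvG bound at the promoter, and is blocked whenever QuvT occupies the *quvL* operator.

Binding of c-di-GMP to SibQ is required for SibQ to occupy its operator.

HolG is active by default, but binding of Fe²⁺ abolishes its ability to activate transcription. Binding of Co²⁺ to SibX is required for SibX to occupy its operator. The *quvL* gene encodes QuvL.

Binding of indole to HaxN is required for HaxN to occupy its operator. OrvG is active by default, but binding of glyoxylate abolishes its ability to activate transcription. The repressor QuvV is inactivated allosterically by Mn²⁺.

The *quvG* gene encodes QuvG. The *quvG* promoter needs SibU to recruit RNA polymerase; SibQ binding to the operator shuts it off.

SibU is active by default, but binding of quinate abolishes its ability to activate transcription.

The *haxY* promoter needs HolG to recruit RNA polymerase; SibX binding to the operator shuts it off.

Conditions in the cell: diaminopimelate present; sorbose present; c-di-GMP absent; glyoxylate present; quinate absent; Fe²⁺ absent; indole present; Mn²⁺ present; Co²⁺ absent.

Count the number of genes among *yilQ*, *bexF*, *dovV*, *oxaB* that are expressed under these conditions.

2

Indole is present, so HaxN is active.
With repressor HaxN bound, *yilQ* is not transcribed.
→ *yilQ* is OFF.
Diaminopimelate is present, so MibQ is inactive.
Required activator MibQ is absent, so *bexF* is not transcribed.
→ *bexF* is OFF.
Fe²⁺ is absent, so HolG is active.
Co²⁺ is absent, so SibX is inactive.
No repressor is bound and HolG is active, so *haxY* is transcribed.
So HaxY is produced and active.
Mn²⁺ is present, so QuvV is inactive.
No repressor is bound and HaxY is active, so *dovV* is transcribed.
→ *dovV* is ON.
c-di-GMP is absent, so SibQ is inactive.
Quinate is absent, so SibU is active.
No repressor is bound and SibU is active, so *quvG* is transcribed.
So QuvG is produced and active.
Glyoxylate is present, so OrvG is inactive.
Sorbose is present, so QuvT is active.
With repressor QuvT bound, *quvL* is not transcribed.
So QuvL is not produced.
No repressor is bound and QuvG is active, so *oxaB* is transcribed.
→ *oxaB* is ON.
2 of the 4 genes are transcribed.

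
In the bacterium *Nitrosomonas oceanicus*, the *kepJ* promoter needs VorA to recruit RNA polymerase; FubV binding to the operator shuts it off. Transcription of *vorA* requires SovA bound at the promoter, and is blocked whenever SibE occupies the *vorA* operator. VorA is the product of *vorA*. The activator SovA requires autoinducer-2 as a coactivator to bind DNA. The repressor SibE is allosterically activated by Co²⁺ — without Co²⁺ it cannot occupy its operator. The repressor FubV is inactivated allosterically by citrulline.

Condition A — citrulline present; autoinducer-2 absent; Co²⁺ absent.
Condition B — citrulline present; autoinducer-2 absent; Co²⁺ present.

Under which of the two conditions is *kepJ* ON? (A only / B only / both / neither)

neither

Condition A:
Citrulline is present, so FubV is inactive.
Autoinducer-2 is absent, so SovA is inactive.
Co²⁺ is absent, so SibE is inactive.
Required activator SovA is absent, so *vorA* is not transcribed.
So VorA is not produced.
Required activator VorA is absent, so *kepJ* is not transcribed.
→ *kepJ* is OFF in A.
Condition B:
Citrulline is present, so FubV is inactive.
Autoinducer-2 is absent, so SovA is inactive.
Co²⁺ is present, so SibE is active.
With repressor SibE bound, *vorA* is not transcribed.
So VorA is not produced.
Required activator VorA is absent, so *kepJ* is not transcribed.
→ *kepJ* is OFF in B.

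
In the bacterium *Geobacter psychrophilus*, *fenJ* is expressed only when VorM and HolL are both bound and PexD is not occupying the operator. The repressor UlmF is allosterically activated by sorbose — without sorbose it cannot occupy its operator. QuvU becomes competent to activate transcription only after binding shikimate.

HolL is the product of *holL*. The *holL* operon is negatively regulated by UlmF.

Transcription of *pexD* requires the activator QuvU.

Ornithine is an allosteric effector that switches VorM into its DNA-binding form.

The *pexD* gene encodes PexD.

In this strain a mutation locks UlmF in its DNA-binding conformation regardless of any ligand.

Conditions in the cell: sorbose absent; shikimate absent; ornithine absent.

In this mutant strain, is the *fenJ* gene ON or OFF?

OFF

Shikimate is absent, so QuvU is inactive.
Required activator QuvU is absent, so *pexD* is not transcribed.
So PexD is not produced.
Ornithine is absent, so VorM is inactive.
UlmF is constitutively active in this strain.
With repressor UlmF bound, *holL* is not transcribed.
So HolL is not produced.
Required activator VorM is absent, so *fenJ* is not transcribed.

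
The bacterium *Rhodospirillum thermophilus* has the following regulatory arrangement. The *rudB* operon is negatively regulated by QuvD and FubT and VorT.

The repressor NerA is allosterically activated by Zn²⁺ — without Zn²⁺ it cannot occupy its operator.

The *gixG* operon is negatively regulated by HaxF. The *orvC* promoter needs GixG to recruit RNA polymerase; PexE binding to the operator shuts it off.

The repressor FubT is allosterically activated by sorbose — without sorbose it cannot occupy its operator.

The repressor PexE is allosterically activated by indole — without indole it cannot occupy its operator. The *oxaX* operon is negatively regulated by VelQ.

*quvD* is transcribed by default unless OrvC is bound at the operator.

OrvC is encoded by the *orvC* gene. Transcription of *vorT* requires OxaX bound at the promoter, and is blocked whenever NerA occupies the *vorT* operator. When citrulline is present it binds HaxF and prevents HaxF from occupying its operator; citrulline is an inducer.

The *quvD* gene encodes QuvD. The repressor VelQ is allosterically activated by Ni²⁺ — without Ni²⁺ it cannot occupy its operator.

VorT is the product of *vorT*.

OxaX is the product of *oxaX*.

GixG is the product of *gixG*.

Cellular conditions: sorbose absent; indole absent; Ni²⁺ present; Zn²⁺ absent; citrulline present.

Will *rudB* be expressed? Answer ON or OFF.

Citrulline is present, so HaxF is inactive.
With no repressor bound, *gixG* is transcribed.
So GixG is produced and active.
Indole is absent, so PexE is inactive.
No repressor is bound and GixG is active, so *orvC* is transcribed.
So OrvC is produced and active.
With repressor OrvC bound, *quvD* is not transcribed.
So QuvD is not produced.
Sorbose is absent, so FubT is inactive.
Ni²⁺ is present, so VelQ is active.
With repressor VelQ bound, *oxaX* is not transcribed.
So OxaX is not produced.
Zn²⁺ is absent, so NerA is inactive.
Required activator OxaX is absent, so *vorT* is not transcribed.
So VorT is not produced.
With no repressor bound, *rudB* is transcribed.

ON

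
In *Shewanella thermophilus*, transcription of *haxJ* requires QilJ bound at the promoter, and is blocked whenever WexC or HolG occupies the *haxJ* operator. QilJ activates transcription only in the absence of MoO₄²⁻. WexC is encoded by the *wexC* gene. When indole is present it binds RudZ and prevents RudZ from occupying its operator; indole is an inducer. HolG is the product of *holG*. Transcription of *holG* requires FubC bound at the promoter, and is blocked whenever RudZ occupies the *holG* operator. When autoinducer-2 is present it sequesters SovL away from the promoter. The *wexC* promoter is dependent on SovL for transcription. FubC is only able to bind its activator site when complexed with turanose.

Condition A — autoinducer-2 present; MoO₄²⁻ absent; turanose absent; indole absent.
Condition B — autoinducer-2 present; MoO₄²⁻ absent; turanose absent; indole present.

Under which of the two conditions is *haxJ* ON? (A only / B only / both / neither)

both

Condition A:
Autoinducer-2 is present, so SovL is inactive.
Required activator SovL is absent, so *wexC* is not transcribed.
So WexC is not produced.
MoO₄²⁻ is absent, so QilJ is active.
Turanose is absent, so FubC is inactive.
Indole is absent, so RudZ is active.
With repressor RudZ bound, *holG* is not transcribed.
So HolG is not produced.
No repressor is bound and QilJ is active, so *haxJ* is transcribed.
→ *haxJ* is ON in A.
Condition B:
Autoinducer-2 is present, so SovL is inactive.
Required activator SovL is absent, so *wexC* is not transcribed.
So WexC is not produced.
MoO₄²⁻ is absent, so QilJ is active.
Turanose is absent, so FubC is inactive.
Indole is present, so RudZ is inactive.
Required activator FubC is absent, so *holG* is not transcribed.
So HolG is not produced.
No repressor is bound and QilJ is active, so *haxJ* is transcribed.
→ *haxJ* is ON in B.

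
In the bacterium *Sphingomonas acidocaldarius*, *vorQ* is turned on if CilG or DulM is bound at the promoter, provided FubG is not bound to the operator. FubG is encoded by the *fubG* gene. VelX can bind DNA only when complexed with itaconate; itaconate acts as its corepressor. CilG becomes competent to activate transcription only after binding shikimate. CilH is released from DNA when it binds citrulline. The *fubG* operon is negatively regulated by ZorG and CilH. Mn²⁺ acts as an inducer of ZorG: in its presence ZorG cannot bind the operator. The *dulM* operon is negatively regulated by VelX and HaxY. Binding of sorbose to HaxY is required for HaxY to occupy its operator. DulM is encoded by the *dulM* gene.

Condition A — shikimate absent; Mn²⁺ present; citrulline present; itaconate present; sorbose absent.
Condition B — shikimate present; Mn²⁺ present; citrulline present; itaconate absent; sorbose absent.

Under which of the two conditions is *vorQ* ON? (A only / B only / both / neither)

Condition A:
Shikimate is absent, so CilG is inactive.
Mn²⁺ is present, so ZorG is inactive.
Citrulline is present, so CilH is inactive.
With no repressor bound, *fubG* is transcribed.
So FubG is produced and active.
Itaconate is present, so VelX is active.
Sorbose is absent, so HaxY is inactive.
With repressor VelX bound, *dulM* is not transcribed.
So DulM is not produced.
With repressor FubG bound, *vorQ* is not transcribed.
→ *vorQ* is OFF in A.
Condition B:
Shikimate is present, so CilG is active.
Mn²⁺ is present, so ZorG is inactive.
Citrulline is present, so CilH is inactive.
With no repressor bound, *fubG* is transcribed.
So FubG is produced and active.
Itaconate is absent, so VelX is inactive.
Sorbose is absent, so HaxY is inactive.
With no repressor bound, *dulM* is transcribed.
So DulM is produced and active.
With repressor FubG bound, *vorQ* is not transcribed.
→ *vorQ* is OFF in B.

neither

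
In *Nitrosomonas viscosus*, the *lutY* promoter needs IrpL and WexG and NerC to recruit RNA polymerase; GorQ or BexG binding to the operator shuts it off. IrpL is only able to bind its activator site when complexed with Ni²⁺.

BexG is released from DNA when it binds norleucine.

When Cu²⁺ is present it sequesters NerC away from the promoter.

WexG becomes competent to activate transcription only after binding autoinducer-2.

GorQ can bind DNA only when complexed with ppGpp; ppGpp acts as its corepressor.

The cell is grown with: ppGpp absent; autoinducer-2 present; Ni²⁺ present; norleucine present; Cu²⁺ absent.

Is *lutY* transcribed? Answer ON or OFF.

Ni²⁺ is present, so IrpL is active.
Autoinducer-2 is present, so WexG is active.
Cu²⁺ is absent, so NerC is active.
ppGpp is absent, so GorQ is inactive.
Norleucine is present, so BexG is inactive.
No repressor is bound and IrpL and WexG and NerC are active, so *lutY* is transcribed.

ON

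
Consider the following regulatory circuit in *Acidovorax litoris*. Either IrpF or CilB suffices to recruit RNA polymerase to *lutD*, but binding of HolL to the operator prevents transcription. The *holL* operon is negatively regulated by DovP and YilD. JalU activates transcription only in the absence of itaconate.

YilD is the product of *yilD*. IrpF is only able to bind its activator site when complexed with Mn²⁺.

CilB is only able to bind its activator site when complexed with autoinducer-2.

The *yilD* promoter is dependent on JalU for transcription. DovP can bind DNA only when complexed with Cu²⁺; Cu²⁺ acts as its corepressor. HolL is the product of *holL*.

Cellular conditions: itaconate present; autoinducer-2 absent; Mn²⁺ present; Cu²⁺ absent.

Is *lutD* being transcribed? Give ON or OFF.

OFF

Mn²⁺ is present, so IrpF is active.
Cu²⁺ is absent, so DovP is inactive.
Itaconate is present, so JalU is inactive.
Required activator JalU is absent, so *yilD* is not transcribed.
So YilD is not produced.
With no repressor bound, *holL* is transcribed.
So HolL is produced and active.
Autoinducer-2 is absent, so CilB is inactive.
With repressor HolL bound, *lutD* is not transcribed.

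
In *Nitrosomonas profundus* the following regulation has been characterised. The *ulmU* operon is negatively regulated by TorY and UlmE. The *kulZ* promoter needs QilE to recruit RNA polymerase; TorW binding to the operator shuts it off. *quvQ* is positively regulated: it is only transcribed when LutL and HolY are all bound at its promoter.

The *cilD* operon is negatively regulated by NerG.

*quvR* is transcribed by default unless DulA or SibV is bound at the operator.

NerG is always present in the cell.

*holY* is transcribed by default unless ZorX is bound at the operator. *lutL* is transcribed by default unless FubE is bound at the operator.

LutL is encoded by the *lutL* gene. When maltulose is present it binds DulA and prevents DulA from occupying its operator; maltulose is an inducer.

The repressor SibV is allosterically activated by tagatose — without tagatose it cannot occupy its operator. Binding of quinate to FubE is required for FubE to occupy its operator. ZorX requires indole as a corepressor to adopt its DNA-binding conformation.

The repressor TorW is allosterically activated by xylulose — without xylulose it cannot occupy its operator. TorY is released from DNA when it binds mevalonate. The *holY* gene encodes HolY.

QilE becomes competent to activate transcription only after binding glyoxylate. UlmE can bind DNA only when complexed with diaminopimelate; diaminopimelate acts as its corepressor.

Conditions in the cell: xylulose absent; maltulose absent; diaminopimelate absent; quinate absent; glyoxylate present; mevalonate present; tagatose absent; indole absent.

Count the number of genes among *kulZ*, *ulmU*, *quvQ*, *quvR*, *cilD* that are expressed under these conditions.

3

Glyoxylate is present, so QilE is active.
Xylulose is absent, so TorW is inactive.
No repressor is bound and QilE is active, so *kulZ* is transcribed.
→ *kulZ* is ON.
Mevalonate is present, so TorY is inactive.
Diaminopimelate is absent, so UlmE is inactive.
With no repressor bound, *ulmU* is transcribed.
→ *ulmU* is ON.
Quinate is absent, so FubE is inactive.
With no repressor bound, *lutL* is transcribed.
So LutL is produced and active.
Indole is absent, so ZorX is inactive.
With no repressor bound, *holY* is transcribed.
So HolY is produced and active.
No repressor is bound and LutL and HolY are active, so *quvQ* is transcribed.
→ *quvQ* is ON.
Maltulose is absent, so DulA is active.
Tagatose is absent, so SibV is inactive.
With repressor DulA bound, *quvR* is not transcribed.
→ *quvR* is OFF.
NerG is produced constitutively and is active.
With repressor NerG bound, *cilD* is not transcribed.
→ *cilD* is OFF.
3 of the 5 genes are transcribed.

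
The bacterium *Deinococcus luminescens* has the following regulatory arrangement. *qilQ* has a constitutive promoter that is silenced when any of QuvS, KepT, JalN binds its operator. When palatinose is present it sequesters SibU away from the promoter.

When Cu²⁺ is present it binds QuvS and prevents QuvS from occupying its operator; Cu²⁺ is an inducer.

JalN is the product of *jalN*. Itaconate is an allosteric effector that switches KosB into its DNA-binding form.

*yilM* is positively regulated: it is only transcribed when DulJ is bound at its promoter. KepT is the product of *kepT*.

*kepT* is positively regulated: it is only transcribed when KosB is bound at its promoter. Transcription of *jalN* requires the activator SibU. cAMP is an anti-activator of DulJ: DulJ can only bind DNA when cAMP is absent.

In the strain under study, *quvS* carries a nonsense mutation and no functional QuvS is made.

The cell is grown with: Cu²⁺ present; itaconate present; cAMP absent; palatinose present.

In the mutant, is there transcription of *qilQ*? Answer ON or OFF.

OFF

QuvS is non-functional in this strain, so it has no effect.
Itaconate is present, so KosB is active.
No repressor is bound and KosB is active, so *kepT* is transcribed.
So KepT is produced and active.
Palatinose is present, so SibU is inactive.
Required activator SibU is absent, so *jalN* is not transcribed.
So JalN is not produced.
With repressor KepT bound, *qilQ* is not transcribed.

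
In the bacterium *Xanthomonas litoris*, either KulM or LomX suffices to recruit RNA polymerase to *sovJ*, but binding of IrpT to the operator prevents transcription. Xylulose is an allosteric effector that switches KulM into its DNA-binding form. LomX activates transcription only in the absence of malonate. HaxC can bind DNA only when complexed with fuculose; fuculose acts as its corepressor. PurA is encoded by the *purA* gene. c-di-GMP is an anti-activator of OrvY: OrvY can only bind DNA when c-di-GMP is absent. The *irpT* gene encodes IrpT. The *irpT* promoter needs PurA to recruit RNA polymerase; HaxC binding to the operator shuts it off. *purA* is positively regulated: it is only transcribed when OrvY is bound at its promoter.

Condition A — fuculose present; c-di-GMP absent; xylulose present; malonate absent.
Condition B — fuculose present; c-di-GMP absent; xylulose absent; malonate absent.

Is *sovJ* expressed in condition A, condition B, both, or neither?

Condition A:
Fuculose is present, so HaxC is active.
c-di-GMP is absent, so OrvY is active.
No repressor is bound and OrvY is active, so *purA* is transcribed.
So PurA is produced and active.
With repressor HaxC bound, *irpT* is not transcribed.
So IrpT is not produced.
Xylulose is present, so KulM is active.
Malonate is absent, so LomX is active.
Activator KulM is present, so *sovJ* is transcribed.
→ *sovJ* is ON in A.
Condition B:
Fuculose is present, so HaxC is active.
c-di-GMP is absent, so OrvY is active.
No repressor is bound and OrvY is active, so *purA* is transcribed.
So PurA is produced and active.
With repressor HaxC bound, *irpT* is not transcribed.
So IrpT is not produced.
Xylulose is absent, so KulM is inactive.
Malonate is absent, so LomX is active.
Activator LomX is present, so *sovJ* is transcribed.
→ *sovJ* is ON in B.

both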